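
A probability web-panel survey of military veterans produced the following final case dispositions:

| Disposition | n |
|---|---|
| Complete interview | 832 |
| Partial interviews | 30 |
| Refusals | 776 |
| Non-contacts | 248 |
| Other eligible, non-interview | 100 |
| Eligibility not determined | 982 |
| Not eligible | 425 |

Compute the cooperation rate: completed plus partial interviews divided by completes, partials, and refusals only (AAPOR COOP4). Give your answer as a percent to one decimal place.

Num = 832 + 30 = 862
Base = 832 + 30 + 776 = 1638
COOP4 = 862 / 1638 = 0.5263

52.6%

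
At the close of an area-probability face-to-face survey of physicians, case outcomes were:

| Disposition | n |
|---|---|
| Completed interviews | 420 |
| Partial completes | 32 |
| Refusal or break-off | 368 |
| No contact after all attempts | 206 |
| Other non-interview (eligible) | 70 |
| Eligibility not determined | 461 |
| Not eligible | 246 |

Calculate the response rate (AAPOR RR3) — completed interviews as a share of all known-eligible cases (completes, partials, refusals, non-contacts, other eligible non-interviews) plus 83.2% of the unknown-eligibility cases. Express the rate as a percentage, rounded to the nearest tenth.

Num → 420
Eligible (known) → 420 + 32 + 368 + 206 + 70 = 1096
e × U → 0.8320 × 461 = 383.55
Denominator → 1096 + 383.55 = 1479.55
RR3 = 420 / 1479.55 = 0.2839

28.4%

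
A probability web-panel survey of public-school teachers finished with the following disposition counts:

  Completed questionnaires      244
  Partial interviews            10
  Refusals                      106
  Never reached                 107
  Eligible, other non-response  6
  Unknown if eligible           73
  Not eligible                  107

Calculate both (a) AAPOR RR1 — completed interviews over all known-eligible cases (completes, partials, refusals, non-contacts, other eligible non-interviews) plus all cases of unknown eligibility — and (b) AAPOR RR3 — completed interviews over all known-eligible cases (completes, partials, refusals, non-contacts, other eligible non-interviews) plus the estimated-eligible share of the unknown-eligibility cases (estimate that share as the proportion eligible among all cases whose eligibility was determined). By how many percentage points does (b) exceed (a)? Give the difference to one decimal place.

Top → 244
Denom → 244 + 10 + 106 + 107 + 6 + 73 = 546
RR1 = 244 / 546 = 0.4469
Known eligible → 244 + 10 + 106 + 107 + 6 = 473
e = 473 / (473 + 107) = 473 / 580 = 0.8155
Estimated eligible among unknowns → 0.8155 × 73 = 59.53
Denom → 473 + 59.53 = 532.53
RR3 = 244 / 532.53 = 0.4582
Difference = 45.82 − 44.69 = 1.13 percentage points

1.1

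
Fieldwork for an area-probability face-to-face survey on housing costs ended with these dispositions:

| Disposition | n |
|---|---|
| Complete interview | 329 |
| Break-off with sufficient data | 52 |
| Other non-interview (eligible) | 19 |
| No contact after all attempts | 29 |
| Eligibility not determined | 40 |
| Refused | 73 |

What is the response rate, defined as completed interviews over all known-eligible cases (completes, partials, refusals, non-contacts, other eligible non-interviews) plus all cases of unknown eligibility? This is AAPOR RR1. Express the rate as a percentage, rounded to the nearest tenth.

Numerator = 329
Denom = 329 + 52 + 73 + 29 + 19 + 40 = 542
RR1 = 329 / 542 = 0.6070

60.7%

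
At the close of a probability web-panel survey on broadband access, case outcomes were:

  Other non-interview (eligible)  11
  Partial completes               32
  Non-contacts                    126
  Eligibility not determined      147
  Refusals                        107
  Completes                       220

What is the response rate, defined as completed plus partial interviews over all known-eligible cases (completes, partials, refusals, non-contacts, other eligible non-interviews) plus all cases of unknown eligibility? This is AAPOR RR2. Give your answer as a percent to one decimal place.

39.2%

Num = 220 + 32 = 252
Base = 220 + 32 + 107 + 126 + 11 + 147 = 643
RR2 = 252 / 643 = 0.3919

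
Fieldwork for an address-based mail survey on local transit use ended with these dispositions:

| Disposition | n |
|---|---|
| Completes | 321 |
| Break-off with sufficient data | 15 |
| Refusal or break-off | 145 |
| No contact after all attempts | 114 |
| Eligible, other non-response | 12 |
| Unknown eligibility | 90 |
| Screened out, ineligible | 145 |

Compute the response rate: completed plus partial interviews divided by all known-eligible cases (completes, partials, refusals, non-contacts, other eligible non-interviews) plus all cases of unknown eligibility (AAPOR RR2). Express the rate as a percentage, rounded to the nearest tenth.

48.2%

Top → 321 + 15 = 336
Base → 321 + 15 + 145 + 114 + 12 + 90 = 697
RR2 = 336 / 697 = 0.4821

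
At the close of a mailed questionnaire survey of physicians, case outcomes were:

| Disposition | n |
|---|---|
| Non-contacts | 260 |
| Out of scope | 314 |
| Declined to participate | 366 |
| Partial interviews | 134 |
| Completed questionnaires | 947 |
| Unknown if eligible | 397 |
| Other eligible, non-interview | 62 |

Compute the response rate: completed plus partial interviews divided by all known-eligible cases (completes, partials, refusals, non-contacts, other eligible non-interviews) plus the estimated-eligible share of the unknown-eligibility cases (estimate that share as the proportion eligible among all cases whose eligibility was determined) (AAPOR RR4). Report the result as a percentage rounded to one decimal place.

Num → 947 + 134 = 1081
Determined eligible → 947 + 134 + 366 + 260 + 62 = 1769
e = 1769 / (1769 + 314) = 1769 / 2083 = 0.8493
Eligible share of unknowns → 0.8493 × 397 = 337.17
Denom → 1769 + 337.17 = 2106.17
RR4 = 1081 / 2106.17 = 0.5133

51.3%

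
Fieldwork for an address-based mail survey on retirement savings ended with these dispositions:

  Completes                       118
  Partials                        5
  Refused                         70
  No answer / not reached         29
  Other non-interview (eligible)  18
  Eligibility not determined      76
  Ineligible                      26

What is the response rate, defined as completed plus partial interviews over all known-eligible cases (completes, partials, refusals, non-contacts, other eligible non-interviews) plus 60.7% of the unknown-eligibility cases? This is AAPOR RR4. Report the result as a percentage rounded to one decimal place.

Top = 118 + 5 = 123
Determined eligible = 118 + 5 + 70 + 29 + 18 = 240
e × U = 0.6070 × 76 = 46.13
Denom = 240 + 46.13 = 286.13
RR4 = 123 / 286.13 = 0.4299

43.0%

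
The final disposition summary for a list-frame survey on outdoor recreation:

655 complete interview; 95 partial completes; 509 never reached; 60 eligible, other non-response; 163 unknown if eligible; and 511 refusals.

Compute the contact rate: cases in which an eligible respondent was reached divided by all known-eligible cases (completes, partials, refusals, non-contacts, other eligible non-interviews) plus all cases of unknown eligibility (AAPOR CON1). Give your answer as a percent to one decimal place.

Numerator = 655 + 95 + 511 + 60 = 1321
Base = 655 + 95 + 511 + 509 + 60 + 163 = 1993
CON1 = 1321 / 1993 = 0.6628

66.3%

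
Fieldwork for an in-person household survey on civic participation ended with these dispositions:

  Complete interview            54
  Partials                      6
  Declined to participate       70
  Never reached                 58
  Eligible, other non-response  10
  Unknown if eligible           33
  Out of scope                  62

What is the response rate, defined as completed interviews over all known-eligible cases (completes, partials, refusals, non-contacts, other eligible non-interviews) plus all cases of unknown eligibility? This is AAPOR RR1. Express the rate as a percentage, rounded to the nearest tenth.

23.4%

Top → 54
Base → 54 + 6 + 70 + 58 + 10 + 33 = 231
RR1 = 54 / 231 = 0.2338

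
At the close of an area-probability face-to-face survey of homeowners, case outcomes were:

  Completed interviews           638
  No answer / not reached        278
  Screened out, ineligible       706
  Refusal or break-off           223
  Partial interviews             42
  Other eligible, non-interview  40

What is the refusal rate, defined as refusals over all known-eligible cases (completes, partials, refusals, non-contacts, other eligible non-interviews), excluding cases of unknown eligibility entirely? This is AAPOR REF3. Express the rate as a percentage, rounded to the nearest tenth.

18.3%

Top → 223
Denominator → 638 + 42 + 223 + 278 + 40 = 1221
REF3 = 223 / 1221 = 0.1826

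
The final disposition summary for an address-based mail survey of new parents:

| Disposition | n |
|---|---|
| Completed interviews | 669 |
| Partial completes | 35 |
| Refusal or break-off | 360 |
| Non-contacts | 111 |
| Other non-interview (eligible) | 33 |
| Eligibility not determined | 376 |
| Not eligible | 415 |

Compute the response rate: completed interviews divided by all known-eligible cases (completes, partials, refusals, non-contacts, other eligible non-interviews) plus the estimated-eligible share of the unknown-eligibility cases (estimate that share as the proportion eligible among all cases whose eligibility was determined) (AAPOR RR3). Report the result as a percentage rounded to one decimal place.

Num: 669
Known eligible: 669 + 35 + 360 + 111 + 33 = 1208
e = 1208 / (1208 + 415) = 1208 / 1623 = 0.7443
e × U: 0.7443 × 376 = 279.86
Denom: 1208 + 279.86 = 1487.86
RR3 = 669 / 1487.86 = 0.4496

45.0%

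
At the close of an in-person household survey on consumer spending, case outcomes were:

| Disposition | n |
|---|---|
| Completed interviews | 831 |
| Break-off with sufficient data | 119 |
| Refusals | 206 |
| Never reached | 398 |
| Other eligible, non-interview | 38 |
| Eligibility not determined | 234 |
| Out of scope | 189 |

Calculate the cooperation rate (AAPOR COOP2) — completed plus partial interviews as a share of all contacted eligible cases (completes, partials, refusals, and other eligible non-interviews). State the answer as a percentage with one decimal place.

Top → 831 + 119 = 950
Denominator → 831 + 119 + 206 + 38 = 1194
COOP2 = 950 / 1194 = 0.7956

79.6%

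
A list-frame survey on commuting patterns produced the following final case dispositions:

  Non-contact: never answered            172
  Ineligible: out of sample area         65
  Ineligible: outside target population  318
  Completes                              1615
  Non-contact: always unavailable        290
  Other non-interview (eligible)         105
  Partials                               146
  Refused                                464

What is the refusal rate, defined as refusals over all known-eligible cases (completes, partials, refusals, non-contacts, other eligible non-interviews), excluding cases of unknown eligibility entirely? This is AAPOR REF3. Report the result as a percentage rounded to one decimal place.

No answer / not reached = 172 + 290 = 462
Screened out, ineligible = 318 + 65 = 383
Numerator → 464
Base → 1615 + 146 + 464 + 462 + 105 = 2792
REF3 = 464 / 2792 = 0.1662

16.6%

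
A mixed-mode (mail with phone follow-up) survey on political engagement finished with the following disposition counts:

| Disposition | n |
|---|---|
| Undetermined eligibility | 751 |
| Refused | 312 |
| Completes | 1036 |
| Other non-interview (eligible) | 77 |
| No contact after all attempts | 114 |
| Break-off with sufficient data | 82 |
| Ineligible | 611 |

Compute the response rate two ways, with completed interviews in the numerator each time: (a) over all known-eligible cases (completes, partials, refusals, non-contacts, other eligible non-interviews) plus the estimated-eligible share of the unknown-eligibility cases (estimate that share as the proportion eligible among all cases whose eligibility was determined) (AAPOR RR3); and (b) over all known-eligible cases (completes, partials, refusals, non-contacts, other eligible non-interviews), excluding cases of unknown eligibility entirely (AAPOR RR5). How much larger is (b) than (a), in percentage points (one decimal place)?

Num → 1036
Known eligible → 1036 + 82 + 312 + 114 + 77 = 1621
e = 1621 / (1621 + 611) = 1621 / 2232 = 0.7263
Estimated eligible among unknowns → 0.7263 × 751 = 545.45
Denominator → 1621 + 545.45 = 2166.45
RR3 = 1036 / 2166.45 = 0.4782
Denominator → 1036 + 82 + 312 + 114 + 77 = 1621
RR5 = 1036 / 1621 = 0.6391
Difference = 63.91 − 47.82 = 16.09 percentage points

16.1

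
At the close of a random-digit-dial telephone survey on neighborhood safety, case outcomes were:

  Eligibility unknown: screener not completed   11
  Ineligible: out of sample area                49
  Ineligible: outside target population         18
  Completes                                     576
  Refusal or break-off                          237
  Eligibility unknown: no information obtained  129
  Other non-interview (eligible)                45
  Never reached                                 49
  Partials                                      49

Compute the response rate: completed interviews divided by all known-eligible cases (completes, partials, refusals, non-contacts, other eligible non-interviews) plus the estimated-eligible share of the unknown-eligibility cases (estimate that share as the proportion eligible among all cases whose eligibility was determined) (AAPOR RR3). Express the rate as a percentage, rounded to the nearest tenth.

53.0%

Unknown if eligible = 11 + 129 = 140
Ineligible = 18 + 49 = 67
Num = 576
Eligible (known) = 576 + 49 + 237 + 49 + 45 = 956
e = 956 / (956 + 67) = 956 / 1023 = 0.9345
Eligible share of unknowns = 0.9345 × 140 = 130.83
Denom = 956 + 130.83 = 1086.83
RR3 = 576 / 1086.83 = 0.5300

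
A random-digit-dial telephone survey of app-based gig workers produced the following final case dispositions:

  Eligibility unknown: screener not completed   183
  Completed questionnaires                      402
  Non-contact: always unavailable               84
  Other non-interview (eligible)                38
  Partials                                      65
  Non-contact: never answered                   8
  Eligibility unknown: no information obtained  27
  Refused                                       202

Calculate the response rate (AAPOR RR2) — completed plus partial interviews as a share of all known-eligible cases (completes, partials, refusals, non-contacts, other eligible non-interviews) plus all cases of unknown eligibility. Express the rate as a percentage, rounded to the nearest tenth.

Non-contacts = 8 + 84 = 92
Unknown if eligible = 183 + 27 = 210
Num → 402 + 65 = 467
Denom → 402 + 65 + 202 + 92 + 38 + 210 = 1009
RR2 = 467 / 1009 = 0.4628

46.3%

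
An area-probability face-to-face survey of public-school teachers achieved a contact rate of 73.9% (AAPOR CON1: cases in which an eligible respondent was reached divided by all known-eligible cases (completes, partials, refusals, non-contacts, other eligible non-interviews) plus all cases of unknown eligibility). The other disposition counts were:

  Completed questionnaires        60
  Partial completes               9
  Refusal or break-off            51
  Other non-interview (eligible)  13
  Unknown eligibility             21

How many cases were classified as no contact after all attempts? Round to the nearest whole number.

Top = 60 + 9 + 51 + 13 = 133
CON1 = 133 / D = 0.739
D = 133 / 0.739 = 180.0
Remaining denominator categories sum to 154
no contact after all attempts = 180.0 − 154 ≈ 26

26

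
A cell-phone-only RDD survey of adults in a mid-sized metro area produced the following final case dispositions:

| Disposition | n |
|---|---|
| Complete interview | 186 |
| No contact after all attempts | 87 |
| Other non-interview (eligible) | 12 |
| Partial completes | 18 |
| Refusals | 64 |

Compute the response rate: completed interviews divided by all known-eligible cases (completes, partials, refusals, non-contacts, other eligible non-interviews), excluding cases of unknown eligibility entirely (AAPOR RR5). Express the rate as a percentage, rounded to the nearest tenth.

Top = 186
Denom = 186 + 18 + 64 + 87 + 12 = 367
RR5 = 186 / 367 = 0.5068

50.7%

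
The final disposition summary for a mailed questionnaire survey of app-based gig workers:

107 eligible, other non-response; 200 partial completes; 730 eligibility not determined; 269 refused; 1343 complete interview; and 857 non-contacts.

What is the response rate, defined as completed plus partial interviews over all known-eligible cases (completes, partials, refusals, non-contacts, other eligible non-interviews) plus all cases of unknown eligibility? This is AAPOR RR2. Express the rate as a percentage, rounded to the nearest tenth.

44.0%

Top: 1343 + 200 = 1543
Denominator: 1343 + 200 + 269 + 857 + 107 + 730 = 3506
RR2 = 1543 / 3506 = 0.4401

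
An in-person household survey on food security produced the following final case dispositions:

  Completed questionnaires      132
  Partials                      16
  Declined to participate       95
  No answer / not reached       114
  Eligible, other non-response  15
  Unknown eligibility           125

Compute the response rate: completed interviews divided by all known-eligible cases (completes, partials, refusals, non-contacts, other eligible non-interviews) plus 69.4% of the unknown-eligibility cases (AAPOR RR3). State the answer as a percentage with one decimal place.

28.8%

Numerator: 132
Known eligible: 132 + 16 + 95 + 114 + 15 = 372
Eligible share of unknowns: 0.6940 × 125 = 86.75
Denom: 372 + 86.75 = 458.75
RR3 = 132 / 458.75 = 0.2877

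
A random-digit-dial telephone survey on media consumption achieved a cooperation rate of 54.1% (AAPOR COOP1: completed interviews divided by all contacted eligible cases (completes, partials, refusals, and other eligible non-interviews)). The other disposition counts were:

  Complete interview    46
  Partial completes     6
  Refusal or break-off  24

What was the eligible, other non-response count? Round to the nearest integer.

COOP1 = 46 / D = 0.541
D = 46 / 0.541 = 85.0
Other denominator terms total 76
eligible, other non-response = 85.0 − 76 ≈ 9

9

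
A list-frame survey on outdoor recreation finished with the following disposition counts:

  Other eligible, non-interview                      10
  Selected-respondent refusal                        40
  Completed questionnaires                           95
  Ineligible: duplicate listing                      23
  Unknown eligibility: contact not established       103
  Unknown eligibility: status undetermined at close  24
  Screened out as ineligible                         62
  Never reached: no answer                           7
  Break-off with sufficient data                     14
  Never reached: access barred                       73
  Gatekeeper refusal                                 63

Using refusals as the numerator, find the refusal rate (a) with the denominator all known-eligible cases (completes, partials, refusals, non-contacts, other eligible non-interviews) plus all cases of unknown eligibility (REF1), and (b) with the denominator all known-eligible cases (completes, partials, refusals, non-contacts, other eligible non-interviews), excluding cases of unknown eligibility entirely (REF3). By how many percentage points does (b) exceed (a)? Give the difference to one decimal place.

10.1

Declined to participate = 63 + 40 = 103
No answer / not reached = 7 + 73 = 80
Unknown if eligible = 103 + 24 = 127
Not eligible = 62 + 23 = 85
Top → 103
Base → 95 + 14 + 103 + 80 + 10 + 127 = 429
REF1 = 103 / 429 = 0.2401
Base → 95 + 14 + 103 + 80 + 10 = 302
REF3 = 103 / 302 = 0.3411
Difference = 34.11 − 24.01 = 10.10 percentage points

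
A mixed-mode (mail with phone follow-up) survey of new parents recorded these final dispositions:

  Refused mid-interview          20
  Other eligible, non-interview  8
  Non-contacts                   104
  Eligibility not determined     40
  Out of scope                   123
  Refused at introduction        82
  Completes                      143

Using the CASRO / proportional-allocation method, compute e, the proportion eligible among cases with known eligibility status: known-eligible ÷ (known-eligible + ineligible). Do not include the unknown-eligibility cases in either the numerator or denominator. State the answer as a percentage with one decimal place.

74.4%

Declined to participate = 82 + 20 = 102
Eligible (known) → 143 + 102 + 104 + 8 = 357
e = 357 / (357 + 123) = 357 / 480 = 0.7438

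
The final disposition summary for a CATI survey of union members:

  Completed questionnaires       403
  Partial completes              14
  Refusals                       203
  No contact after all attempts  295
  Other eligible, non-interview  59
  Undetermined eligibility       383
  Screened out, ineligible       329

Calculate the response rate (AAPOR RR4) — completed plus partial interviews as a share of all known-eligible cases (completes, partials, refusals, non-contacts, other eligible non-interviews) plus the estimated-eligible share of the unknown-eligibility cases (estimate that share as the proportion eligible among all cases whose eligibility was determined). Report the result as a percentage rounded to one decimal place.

33.1%

Numerator = 403 + 14 = 417
Known eligible = 403 + 14 + 203 + 295 + 59 = 974
e = 974 / (974 + 329) = 974 / 1303 = 0.7475
Eligible share of unknowns = 0.7475 × 383 = 286.29
Denominator = 974 + 286.29 = 1260.29
RR4 = 417 / 1260.29 = 0.3309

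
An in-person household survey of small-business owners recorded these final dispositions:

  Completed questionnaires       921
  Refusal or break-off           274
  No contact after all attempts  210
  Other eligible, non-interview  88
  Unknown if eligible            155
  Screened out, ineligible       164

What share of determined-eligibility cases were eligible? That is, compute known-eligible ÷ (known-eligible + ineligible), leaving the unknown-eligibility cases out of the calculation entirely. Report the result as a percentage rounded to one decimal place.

90.1%

Determined eligible → 921 + 274 + 210 + 88 = 1493
e = 1493 / (1493 + 164) = 1493 / 1657 = 0.9010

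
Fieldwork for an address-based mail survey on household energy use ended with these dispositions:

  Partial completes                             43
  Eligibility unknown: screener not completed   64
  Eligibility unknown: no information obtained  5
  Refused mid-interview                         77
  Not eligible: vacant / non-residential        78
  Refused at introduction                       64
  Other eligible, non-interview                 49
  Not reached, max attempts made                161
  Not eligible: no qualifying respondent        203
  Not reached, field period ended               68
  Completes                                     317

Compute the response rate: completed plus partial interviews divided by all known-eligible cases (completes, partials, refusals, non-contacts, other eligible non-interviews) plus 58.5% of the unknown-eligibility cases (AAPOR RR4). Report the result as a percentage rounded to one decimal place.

43.9%

Declined to participate = 64 + 77 = 141
Never reached = 68 + 161 = 229
Unknown if eligible = 64 + 5 = 69
Not eligible = 203 + 78 = 281
Numerator: 317 + 43 = 360
Eligible (known): 317 + 43 + 141 + 229 + 49 = 779
Eligible share of unknowns: 0.5850 × 69 = 40.36
Denominator: 779 + 40.36 = 819.36
RR4 = 360 / 819.36 = 0.4394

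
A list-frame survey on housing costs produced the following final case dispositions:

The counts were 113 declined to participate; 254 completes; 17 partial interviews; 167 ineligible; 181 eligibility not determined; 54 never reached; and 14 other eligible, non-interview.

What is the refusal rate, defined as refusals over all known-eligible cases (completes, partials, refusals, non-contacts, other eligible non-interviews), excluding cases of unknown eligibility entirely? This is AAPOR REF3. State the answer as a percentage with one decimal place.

Num → 113
Denominator → 254 + 17 + 113 + 54 + 14 = 452
REF3 = 113 / 452 = 0.2500

25.0%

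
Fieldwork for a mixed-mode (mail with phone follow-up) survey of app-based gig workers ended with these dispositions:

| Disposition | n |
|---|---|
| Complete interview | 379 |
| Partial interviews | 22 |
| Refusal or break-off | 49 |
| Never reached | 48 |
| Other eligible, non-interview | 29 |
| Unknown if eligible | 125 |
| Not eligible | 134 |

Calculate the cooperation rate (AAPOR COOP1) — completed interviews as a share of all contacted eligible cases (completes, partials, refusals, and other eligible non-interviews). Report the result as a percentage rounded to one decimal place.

79.1%

Top: 379
Base: 379 + 22 + 49 + 29 = 479
COOP1 = 379 / 479 = 0.7912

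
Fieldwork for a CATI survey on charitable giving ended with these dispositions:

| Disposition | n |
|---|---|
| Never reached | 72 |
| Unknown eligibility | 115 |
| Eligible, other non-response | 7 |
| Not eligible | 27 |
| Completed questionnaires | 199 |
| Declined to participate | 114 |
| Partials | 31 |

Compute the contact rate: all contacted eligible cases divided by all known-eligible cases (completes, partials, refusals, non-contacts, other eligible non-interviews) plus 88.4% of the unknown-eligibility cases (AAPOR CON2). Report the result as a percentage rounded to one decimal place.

Numerator → 199 + 31 + 114 + 7 = 351
Eligible (known) → 199 + 31 + 114 + 72 + 7 = 423
Estimated eligible among unknowns → 0.8840 × 115 = 101.66
Base → 423 + 101.66 = 524.66
CON2 = 351 / 524.66 = 0.6690

66.9%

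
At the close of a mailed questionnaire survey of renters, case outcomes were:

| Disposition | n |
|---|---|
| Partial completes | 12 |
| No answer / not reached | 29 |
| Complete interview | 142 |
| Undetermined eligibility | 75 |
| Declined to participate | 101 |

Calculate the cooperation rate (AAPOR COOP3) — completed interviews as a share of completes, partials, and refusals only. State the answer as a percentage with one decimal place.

55.7%

Top = 142
Denom = 142 + 12 + 101 = 255
COOP3 = 142 / 255 = 0.5569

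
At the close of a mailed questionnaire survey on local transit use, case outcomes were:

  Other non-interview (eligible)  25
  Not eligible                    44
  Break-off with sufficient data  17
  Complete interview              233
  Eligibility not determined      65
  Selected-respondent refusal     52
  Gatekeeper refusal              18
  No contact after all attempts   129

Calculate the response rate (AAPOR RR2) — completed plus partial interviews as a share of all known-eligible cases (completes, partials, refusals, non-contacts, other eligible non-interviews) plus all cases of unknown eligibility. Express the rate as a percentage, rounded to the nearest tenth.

Refused = 18 + 52 = 70
Num = 233 + 17 = 250
Base = 233 + 17 + 70 + 129 + 25 + 65 = 539
RR2 = 250 / 539 = 0.4638

46.4%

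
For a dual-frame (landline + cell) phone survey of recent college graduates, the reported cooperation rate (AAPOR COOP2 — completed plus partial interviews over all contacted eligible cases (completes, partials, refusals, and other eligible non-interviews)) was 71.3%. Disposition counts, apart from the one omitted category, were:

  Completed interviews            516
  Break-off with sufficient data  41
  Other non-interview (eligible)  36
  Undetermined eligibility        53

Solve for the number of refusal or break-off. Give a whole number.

188

Top: 516 + 41 = 557
COOP2 = 557 / D = 0.713
D = 557 / 0.713 = 781.2
Other denominator terms total 593
refusal or break-off = 781.2 − 593 ≈ 188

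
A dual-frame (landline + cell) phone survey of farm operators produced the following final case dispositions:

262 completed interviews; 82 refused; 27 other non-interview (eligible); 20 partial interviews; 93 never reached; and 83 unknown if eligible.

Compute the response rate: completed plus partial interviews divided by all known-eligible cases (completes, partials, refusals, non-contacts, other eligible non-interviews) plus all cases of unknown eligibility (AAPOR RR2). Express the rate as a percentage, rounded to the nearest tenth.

49.7%

Numerator = 262 + 20 = 282
Base = 262 + 20 + 82 + 93 + 27 + 83 = 567
RR2 = 282 / 567 = 0.4974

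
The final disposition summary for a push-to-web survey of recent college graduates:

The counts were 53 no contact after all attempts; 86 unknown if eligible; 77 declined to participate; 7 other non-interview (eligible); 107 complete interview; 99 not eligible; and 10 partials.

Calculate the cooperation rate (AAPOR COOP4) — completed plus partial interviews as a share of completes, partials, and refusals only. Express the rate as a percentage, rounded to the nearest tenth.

60.3%

Numerator → 107 + 10 = 117
Denom → 107 + 10 + 77 = 194
COOP4 = 117 / 194 = 0.6031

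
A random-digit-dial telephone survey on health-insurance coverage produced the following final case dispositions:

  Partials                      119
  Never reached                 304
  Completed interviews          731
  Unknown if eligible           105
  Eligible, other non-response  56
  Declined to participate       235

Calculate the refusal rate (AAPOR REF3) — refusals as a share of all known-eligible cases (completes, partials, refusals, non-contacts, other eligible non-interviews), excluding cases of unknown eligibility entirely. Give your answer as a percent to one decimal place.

Num: 235
Base: 731 + 119 + 235 + 304 + 56 = 1445
REF3 = 235 / 1445 = 0.1626

16.3%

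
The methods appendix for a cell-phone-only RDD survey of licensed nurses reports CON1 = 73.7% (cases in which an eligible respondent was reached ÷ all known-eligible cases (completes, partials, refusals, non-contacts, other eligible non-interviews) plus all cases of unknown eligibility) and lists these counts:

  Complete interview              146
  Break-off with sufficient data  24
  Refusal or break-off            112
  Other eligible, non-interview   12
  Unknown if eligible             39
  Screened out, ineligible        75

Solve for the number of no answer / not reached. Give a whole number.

66

Numerator: 146 + 24 + 112 + 12 = 294
CON1 = 294 / D = 0.737
D = 294 / 0.737 = 398.9
Remaining denominator categories sum to 333
no answer / not reached = 398.9 − 333 ≈ 66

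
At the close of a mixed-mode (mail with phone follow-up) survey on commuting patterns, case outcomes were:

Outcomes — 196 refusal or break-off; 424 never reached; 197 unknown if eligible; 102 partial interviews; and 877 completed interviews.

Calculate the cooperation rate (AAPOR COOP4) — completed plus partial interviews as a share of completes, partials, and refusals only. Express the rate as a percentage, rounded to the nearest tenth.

Num = 877 + 102 = 979
Base = 877 + 102 + 196 = 1175
COOP4 = 979 / 1175 = 0.8332

83.3%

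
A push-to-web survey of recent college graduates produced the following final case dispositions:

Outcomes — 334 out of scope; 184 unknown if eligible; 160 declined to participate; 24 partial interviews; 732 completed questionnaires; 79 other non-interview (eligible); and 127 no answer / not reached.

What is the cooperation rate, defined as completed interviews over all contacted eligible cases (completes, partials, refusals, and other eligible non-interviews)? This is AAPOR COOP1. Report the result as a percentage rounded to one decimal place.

73.6%

Num = 732
Denom = 732 + 24 + 160 + 79 = 995
COOP1 = 732 / 995 = 0.7357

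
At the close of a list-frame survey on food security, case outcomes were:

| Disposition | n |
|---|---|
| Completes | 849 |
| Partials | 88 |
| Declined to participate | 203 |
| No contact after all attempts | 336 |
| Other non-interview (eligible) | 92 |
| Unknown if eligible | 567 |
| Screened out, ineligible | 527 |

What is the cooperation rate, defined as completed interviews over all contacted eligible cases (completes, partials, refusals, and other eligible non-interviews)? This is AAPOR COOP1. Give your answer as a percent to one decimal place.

68.9%

Num = 849
Denominator = 849 + 88 + 203 + 92 = 1232
COOP1 = 849 / 1232 = 0.6891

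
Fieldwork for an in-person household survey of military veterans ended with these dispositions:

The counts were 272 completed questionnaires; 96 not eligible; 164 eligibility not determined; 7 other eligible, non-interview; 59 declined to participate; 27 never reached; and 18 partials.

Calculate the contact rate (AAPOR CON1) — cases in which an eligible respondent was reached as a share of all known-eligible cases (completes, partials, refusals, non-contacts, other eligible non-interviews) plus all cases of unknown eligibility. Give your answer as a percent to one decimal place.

65.1%

Num: 272 + 18 + 59 + 7 = 356
Base: 272 + 18 + 59 + 27 + 7 + 164 = 547
CON1 = 356 / 547 = 0.6508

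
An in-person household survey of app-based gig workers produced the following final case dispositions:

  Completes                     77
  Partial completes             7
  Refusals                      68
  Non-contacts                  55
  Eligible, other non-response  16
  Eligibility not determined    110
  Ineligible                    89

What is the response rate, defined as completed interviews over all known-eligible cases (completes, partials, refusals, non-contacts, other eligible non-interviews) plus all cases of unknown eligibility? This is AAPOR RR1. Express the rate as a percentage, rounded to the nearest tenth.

Numerator: 77
Denom: 77 + 7 + 68 + 55 + 16 + 110 = 333
RR1 = 77 / 333 = 0.2312

23.1%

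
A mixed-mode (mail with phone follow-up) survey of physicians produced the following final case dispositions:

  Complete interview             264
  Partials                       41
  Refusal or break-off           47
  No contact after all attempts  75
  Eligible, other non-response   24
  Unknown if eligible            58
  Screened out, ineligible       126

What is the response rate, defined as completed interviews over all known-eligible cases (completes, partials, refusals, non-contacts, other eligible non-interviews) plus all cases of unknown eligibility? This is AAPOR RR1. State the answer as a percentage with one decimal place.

Num = 264
Denom = 264 + 41 + 47 + 75 + 24 + 58 = 509
RR1 = 264 / 509 = 0.5187

51.9%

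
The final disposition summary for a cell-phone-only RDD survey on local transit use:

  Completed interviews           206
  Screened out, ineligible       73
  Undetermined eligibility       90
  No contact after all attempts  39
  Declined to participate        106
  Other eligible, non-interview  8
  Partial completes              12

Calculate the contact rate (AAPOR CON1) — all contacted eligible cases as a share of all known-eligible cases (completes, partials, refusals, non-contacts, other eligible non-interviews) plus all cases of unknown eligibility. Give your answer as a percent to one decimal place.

Numerator → 206 + 12 + 106 + 8 = 332
Base → 206 + 12 + 106 + 39 + 8 + 90 = 461
CON1 = 332 / 461 = 0.7202

72.0%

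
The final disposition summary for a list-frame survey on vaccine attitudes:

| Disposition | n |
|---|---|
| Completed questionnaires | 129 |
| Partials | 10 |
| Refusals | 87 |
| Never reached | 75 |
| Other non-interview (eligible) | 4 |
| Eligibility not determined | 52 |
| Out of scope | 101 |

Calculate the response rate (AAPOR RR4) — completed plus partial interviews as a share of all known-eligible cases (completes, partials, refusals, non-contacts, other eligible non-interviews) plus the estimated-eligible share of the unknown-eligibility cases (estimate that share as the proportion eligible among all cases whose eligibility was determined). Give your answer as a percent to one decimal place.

Num = 129 + 10 = 139
Determined eligible = 129 + 10 + 87 + 75 + 4 = 305
e = 305 / (305 + 101) = 305 / 406 = 0.7512
e × U = 0.7512 × 52 = 39.06
Denom = 305 + 39.06 = 344.06
RR4 = 139 / 344.06 = 0.4040

40.4%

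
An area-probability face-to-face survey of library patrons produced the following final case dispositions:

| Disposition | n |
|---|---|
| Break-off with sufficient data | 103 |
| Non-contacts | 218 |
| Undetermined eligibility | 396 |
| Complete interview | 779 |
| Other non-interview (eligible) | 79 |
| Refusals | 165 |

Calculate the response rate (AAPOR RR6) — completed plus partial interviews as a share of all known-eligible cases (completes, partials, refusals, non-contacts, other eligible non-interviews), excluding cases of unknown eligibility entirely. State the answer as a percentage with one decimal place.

65.6%

Top = 779 + 103 = 882
Base = 779 + 103 + 165 + 218 + 79 = 1344
RR6 = 882 / 1344 = 0.6562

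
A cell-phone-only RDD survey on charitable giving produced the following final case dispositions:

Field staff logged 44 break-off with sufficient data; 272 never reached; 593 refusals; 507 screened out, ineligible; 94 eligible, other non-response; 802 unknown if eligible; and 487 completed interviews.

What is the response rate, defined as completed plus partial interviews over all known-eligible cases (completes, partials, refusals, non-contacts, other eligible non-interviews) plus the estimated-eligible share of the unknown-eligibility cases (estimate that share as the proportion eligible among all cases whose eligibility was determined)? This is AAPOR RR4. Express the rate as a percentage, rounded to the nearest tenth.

Numerator: 487 + 44 = 531
Known eligible: 487 + 44 + 593 + 272 + 94 = 1490
e = 1490 / (1490 + 507) = 1490 / 1997 = 0.7461
Estimated eligible among unknowns: 0.7461 × 802 = 598.37
Denom: 1490 + 598.37 = 2088.37
RR4 = 531 / 2088.37 = 0.2543

25.4%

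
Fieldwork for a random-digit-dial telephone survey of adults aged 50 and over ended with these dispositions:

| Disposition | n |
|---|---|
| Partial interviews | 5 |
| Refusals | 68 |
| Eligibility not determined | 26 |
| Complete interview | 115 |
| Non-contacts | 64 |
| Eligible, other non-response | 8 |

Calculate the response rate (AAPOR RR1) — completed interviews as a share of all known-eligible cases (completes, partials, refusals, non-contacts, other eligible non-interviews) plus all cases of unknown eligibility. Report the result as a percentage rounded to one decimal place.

Numerator → 115
Denom → 115 + 5 + 68 + 64 + 8 + 26 = 286
RR1 = 115 / 286 = 0.4021

40.2%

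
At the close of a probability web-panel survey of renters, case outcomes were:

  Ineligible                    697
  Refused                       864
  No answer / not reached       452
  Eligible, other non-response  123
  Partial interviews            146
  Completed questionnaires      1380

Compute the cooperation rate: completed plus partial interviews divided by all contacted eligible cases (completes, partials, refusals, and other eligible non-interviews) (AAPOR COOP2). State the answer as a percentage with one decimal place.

60.7%

Numerator → 1380 + 146 = 1526
Denom → 1380 + 146 + 864 + 123 = 2513
COOP2 = 1526 / 2513 = 0.6072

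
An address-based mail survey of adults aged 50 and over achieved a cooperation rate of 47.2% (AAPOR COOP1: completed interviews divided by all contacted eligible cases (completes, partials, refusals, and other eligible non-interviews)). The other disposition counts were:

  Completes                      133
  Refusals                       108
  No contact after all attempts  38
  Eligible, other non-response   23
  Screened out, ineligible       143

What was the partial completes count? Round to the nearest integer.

18

COOP1 = 133 / D = 0.472
D = 133 / 0.472 = 281.8
Other denominator terms total 264
partial completes = 281.8 − 264 ≈ 18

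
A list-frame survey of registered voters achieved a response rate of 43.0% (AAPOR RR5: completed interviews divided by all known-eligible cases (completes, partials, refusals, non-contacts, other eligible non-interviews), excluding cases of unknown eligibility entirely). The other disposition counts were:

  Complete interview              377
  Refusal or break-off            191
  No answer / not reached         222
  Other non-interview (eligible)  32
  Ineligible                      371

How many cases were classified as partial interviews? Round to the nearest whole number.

RR5 = 377 / D = 0.430
D = 377 / 0.430 = 876.7
Rest of base = 822
partial interviews = 876.7 − 822 ≈ 55

55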